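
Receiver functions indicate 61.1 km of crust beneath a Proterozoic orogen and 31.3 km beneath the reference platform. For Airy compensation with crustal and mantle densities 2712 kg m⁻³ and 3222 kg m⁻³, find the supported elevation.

4.72 km

Excess crust Δ = 61.1 km − 31.3 km = 29.8 km, split between elevation h and root r with h + r = Δ.
Airy balance ρ_c h = (ρ_m − ρ_c) r gives r = h ρ_c/(ρ_m − ρ_c), so h (1 + ρ_c/(ρ_m − ρ_c)) = Δ, i.e. h = Δ (ρ_m − ρ_c)/ρ_m.
h = 29.8 km × 510/3222 = 4.72 km.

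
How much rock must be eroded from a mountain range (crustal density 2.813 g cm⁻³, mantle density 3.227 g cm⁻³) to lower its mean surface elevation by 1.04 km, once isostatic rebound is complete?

8.11 km

Net drop Δ = e − u = e − e ρ_c/ρ_m = e (ρ_m − ρ_c)/ρ_m.
e = Δ ρ_m/(ρ_m − ρ_c) = 1.04 km × 3.227/0.414 = 8.11 km.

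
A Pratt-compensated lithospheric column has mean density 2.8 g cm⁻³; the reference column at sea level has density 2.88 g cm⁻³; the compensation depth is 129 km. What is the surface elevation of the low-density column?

3.69 km

ρ_ref D = ρ (D + h) → h = D (ρ_ref − ρ)/ρ.
h = 129 km × (2.88 − 2.8)/2.8 = 3.69 km.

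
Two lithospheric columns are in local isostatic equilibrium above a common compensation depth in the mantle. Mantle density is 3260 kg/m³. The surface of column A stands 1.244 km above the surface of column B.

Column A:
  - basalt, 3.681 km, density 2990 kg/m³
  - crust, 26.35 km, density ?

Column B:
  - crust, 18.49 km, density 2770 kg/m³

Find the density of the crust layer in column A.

Take the compensation level at the base of the deeper column (depth z_c below the surface of column A) and equate Σ ρ_i t_i down to z_c; mantle fills any gap and the z_c terms cancel.
Column A: 3.681×2990 + 26.35×ρ + (z_c − 30.031)×3260
Column B: 1.244×0 + 18.49×2770 + (z_c − 1.244 − 18.49)×3260
The z_c×3260 term appears on both sides and cancels. Collect the known terms of each column as K = Σ(ρt)_known − 3260 × (depth of known layers): K_A = 11006.19 − 3260×30.031 = −86894.87; K_B = 51217.3 − 3260×(1.244 + 18.49) = −13115.54.
Balance: K_A + 26.35×ρ = K_B, so ρ = (K_B − K_A)/26.35 = 73779.3/26.35 = 2800 kg/m³.

2800 kg/m³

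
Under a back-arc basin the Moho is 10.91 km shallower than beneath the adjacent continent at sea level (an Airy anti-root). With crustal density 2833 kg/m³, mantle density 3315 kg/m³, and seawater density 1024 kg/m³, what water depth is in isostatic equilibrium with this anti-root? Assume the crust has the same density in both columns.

Replacing a thickness d of crust by seawater at the top must be balanced by replacing crust with mantle at the base: d (ρ_c − ρ_w) = a (ρ_m − ρ_c).
d = a (ρ_m − ρ_c)/(ρ_c − ρ_w) = 10.91 km × 482/1809 = 2.91 km.

2.91 km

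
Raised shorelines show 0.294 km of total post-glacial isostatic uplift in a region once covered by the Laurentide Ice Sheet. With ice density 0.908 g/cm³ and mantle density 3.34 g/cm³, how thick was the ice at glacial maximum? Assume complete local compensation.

u = t ρ_ice/ρ_m → t = u ρ_m/ρ_ice = 0.294 km × 3.34/0.908 = 1.08 km.

1.08 km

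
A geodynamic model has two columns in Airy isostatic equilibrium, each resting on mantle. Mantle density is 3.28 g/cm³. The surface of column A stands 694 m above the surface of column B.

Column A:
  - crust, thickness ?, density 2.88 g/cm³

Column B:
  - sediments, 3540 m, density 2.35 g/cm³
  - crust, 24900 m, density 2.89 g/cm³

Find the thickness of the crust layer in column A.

Take the compensation level at the base of the deeper column (depth z_c below the surface of column A) and equate Σ ρ_i t_i down to z_c; mantle fills any gap and the z_c terms cancel.
Column A: x×2.88 + (z_c − 0 − x)×3.28
Column B: 694×0 + 3540×2.35 + 24900×2.89 + (z_c − 694 − 28440)×3.28
The z_c×3.28 term appears on both sides and cancels. Collect the known terms of each column as K = Σ(ρt)_known − 3.28 × (depth of known layers): K_A = 0 − 3.28×0 = 0; K_B = 80280 − 3.28×(694 + 28440) = −15279.52.
Balance: K_A − x×(3.28 − 2.88) = K_B, so x = (K_A − K_B)/(3.28 − 2.88) = 15279.5/0.4 = 38200 m.

38200 m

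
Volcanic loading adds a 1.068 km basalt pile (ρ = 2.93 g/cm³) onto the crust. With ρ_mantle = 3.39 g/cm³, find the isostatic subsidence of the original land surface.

Subaerial loading: s = t ρ_load / ρ_m.
s = 1.068 km × 2.93/3.39 = 0.923 km.

0.923 km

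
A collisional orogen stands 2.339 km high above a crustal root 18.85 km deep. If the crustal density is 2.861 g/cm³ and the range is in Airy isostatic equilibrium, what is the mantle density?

Airy balance: ρ_c h = (ρ_m − ρ_c) r → ρ_m = ρ_c (1 + h/r).
ρ_m = 2.861 × (1 + 2.339 km/18.85 km) = 3.22 g/cm³.

3.22 g/cm³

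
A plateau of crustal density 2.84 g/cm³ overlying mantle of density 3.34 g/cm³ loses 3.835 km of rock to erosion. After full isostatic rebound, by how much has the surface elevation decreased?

0.574 km

Rebound u = e ρ_c/ρ_m = 3.835 km × 2.84/3.34 = 3.261 km.
Net surface drop = e − u = 3.835 km − 3.261 km = e (ρ_m − ρ_c)/ρ_m = 0.574 km.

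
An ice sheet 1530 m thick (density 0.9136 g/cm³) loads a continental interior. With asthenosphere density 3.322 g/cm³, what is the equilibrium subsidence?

421 m

For local isostatic compensation: the ice load ρ_ice t is balanced by mantle displaced below, ρ_m s.
s = t ρ_ice / ρ_m = 1530 m × 0.9136/3.322 = 421 m.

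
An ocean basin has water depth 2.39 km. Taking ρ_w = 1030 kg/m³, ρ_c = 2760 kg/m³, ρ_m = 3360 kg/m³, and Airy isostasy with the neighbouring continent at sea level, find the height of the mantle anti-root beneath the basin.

In Airy isostatic equilibrium: replacing crust with seawater at the top is compensated by replacing crust with mantle at the base: d (ρ_c − ρ_w) = a (ρ_m − ρ_c).
a = d (ρ_c − ρ_w)/(ρ_m − ρ_c) = 2.39 km × 1730/600 = 6.89 km.

6.89 km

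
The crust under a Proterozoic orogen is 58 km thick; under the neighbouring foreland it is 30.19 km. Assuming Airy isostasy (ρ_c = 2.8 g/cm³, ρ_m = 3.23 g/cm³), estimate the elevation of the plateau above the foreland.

Excess crust Δ = 58 km − 30.19 km = 27.81 km, split between elevation h and root r with h + r = Δ.
Airy balance ρ_c h = (ρ_m − ρ_c) r gives r = h ρ_c/(ρ_m − ρ_c), so h (1 + ρ_c/(ρ_m − ρ_c)) = Δ, i.e. h = Δ (ρ_m − ρ_c)/ρ_m.
h = 27.81 km × 0.43/3.23 = 3.7 km.

3.7 km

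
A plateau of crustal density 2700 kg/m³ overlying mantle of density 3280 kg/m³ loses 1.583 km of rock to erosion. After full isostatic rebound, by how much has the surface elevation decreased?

Rebound u = e ρ_c/ρ_m = 1.583 km × 2700/3280 = 1.303 km.
Net surface drop = e − u = 1.583 km − 1.303 km = e (ρ_m − ρ_c)/ρ_m = 0.28 km.

0.28 km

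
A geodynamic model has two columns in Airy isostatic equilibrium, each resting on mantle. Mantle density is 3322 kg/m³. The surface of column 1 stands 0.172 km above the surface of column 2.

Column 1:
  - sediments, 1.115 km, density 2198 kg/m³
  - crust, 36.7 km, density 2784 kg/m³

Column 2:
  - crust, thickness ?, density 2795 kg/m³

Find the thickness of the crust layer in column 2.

38.8 km

Take the compensation level at the base of the deeper column (depth z_c below the surface of column 1) and equate Σ ρ_i t_i down to z_c; mantle fills any gap and the z_c terms cancel.
Column 1: 1.115×2198 + 36.7×2784 + (z_c − 37.815)×3322
Column 2: 0.172×0 + x×2795 + (z_c − 0.172 − 0 − x)×3322
The z_c×3322 term appears on both sides and cancels. Collect the known terms of each column as K = Σ(ρt)_known − 3322 × (depth of known layers): K_1 = 104623.57 − 3322×37.815 = −20997.86; K_2 = 0 − 3322×(0.172 + 0) = −571.384.
Balance: K_1 = K_2 − x×(3322 − 2795), so x = (K_2 − K_1)/(3322 − 2795) = 20426.5/527 = 38.8 km.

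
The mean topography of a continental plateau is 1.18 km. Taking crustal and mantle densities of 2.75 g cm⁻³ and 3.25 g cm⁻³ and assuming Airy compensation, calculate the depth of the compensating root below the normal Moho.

Isostatic balance requires: the weight of the topography is balanced by the buoyancy of the root, ρ_c h = (ρ_m − ρ_c) r.
r = h · ρ_c / (ρ_m − ρ_c) = 1.18 km × 2.75 / (3.25 − 2.75) = 6.49 km.

6.49 km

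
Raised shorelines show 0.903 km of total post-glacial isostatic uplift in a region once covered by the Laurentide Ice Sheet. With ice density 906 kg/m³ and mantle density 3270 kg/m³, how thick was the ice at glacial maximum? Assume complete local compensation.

u = t ρ_ice/ρ_m → t = u ρ_m/ρ_ice = 0.903 km × 3270/906 = 3.26 km.

3.26 km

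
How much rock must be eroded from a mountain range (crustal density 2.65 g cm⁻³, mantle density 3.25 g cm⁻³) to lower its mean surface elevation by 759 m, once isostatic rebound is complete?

4110 m

Net drop Δ = e − u = e − e ρ_c/ρ_m = e (ρ_m − ρ_c)/ρ_m.
e = Δ ρ_m/(ρ_m − ρ_c) = 759 m × 3.25/0.6 = 4110 m.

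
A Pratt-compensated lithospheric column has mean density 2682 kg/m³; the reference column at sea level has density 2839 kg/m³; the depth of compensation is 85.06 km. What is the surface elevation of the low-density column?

ρ_ref D = ρ (D + h) → h = D (ρ_ref − ρ)/ρ.
h = 85.06 km × (2839 − 2682)/2682 = 4.98 km.

4.98 km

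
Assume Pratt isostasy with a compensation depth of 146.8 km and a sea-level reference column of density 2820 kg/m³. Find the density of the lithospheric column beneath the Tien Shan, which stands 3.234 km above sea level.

Pratt balance: ρ_ref D = ρ (D + h).
ρ = ρ_ref D/(D + h) = 2820 × 146.8 km/(146.8 km + 3.234 km) = 2760 kg/m³.

2760 kg/m³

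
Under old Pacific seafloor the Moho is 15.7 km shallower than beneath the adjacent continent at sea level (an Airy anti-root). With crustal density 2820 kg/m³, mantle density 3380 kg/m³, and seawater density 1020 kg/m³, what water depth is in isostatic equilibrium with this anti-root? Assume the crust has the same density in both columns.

4.88 km

Replacing a thickness d of crust by seawater at the top must be balanced by replacing crust with mantle at the base: d (ρ_c − ρ_w) = a (ρ_m − ρ_c).
d = a (ρ_m − ρ_c)/(ρ_c − ρ_w) = 15.7 km × 560/1800 = 4.88 km.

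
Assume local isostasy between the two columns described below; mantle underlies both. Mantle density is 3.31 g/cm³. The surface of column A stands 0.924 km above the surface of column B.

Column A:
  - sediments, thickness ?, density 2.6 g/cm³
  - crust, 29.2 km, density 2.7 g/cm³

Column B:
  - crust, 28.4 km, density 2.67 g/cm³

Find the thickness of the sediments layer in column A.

Take the compensation level at the base of the deeper column (depth z_c below the surface of column A) and equate Σ ρ_i t_i down to z_c; mantle fills any gap and the z_c terms cancel.
Column A: x×2.6 + 29.2×2.7 + (z_c − 29.2 − x)×3.31
Column B: 0.924×0 + 28.4×2.67 + (z_c − 0.924 − 28.4)×3.31
The z_c×3.31 term appears on both sides and cancels. Collect the known terms of each column as K = Σ(ρt)_known − 3.31 × (depth of known layers): K_A = 78.84 − 3.31×29.2 = −17.812; K_B = 75.828 − 3.31×(0.924 + 28.4) = −21.23444.
Balance: K_A − x×(3.31 − 2.6) = K_B, so x = (K_A − K_B)/(3.31 − 2.6) = 3.42244/0.71 = 4.82 km.

4.82 km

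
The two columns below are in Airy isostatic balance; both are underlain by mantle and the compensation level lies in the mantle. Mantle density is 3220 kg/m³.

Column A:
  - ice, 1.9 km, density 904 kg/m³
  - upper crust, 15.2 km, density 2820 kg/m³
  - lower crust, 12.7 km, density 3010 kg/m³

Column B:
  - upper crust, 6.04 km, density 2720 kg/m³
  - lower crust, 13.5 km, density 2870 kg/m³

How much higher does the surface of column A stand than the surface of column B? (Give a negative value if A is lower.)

1.68 km

For any compensation level in the mantle, the mantle terms cancel and isostasy reduces to e = (Σt_A − Σt_B) − (Σ(ρt)_A − Σ(ρt)_B) / ρ_m.
Σt_A = 29.8 km; Σt_B = 19.54 km; Σ(ρt)_A = 82808.6; Σ(ρt)_B = 55173.8 (in km·kg/m³).
e = (29.8 − 19.54) − (82808.6 − 55173.8) / 3220 = 1.68 km.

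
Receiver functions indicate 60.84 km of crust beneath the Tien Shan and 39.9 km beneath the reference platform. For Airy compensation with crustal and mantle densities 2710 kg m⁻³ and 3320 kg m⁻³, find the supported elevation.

3.85 km

Excess crust Δ = 60.84 km − 39.9 km = 20.94 km, split between elevation h and root r with h + r = Δ.
Airy balance ρ_c h = (ρ_m − ρ_c) r gives r = h ρ_c/(ρ_m − ρ_c), so h (1 + ρ_c/(ρ_m − ρ_c)) = Δ, i.e. h = Δ (ρ_m − ρ_c)/ρ_m.
h = 20.94 km × 610/3320 = 3.85 km.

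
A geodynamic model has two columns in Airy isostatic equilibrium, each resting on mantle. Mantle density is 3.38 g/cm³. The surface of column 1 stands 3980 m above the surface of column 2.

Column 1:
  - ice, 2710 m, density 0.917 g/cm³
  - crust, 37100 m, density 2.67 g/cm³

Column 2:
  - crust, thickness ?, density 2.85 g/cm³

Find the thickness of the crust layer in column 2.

Take the compensation level at the base of the deeper column (depth z_c below the surface of column 1) and equate Σ ρ_i t_i down to z_c; mantle fills any gap and the z_c terms cancel.
Column 1: 2710×0.917 + 37100×2.67 + (z_c − 39810)×3.38
Column 2: 3980×0 + x×2.85 + (z_c − 3980 − 0 − x)×3.38
The z_c×3.38 term appears on both sides and cancels. Collect the known terms of each column as K = Σ(ρt)_known − 3.38 × (depth of known layers): K_1 = 101542.07 − 3.38×39810 = −33015.73; K_2 = 0 − 3.38×(3980 + 0) = −13452.4.
Balance: K_1 = K_2 − x×(3.38 − 2.85), so x = (K_2 − K_1)/(3.38 − 2.85) = 19563.3/0.53 = 36900 m.

36900 m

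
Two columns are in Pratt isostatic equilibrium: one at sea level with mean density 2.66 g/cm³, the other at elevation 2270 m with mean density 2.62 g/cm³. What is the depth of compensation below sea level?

149000 m

ρ_ref D = ρ (D + h) → D (ρ_ref − ρ) = ρ h.
D = ρ h/(ρ_ref − ρ) = 2.62 × 2270 m/(2.66 − 2.62) = 149000 m.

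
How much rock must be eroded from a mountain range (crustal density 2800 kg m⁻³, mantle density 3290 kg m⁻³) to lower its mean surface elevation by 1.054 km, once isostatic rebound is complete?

Net drop Δ = e − u = e − e ρ_c/ρ_m = e (ρ_m − ρ_c)/ρ_m.
e = Δ ρ_m/(ρ_m − ρ_c) = 1.054 km × 3290/490 = 7.08 km.

7.08 km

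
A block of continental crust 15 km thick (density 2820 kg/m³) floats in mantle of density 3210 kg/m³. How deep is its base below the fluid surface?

13.2 km

Draft d = t ρ_obj/ρ_fluid = 15 km × 2820/3210 = 13.2 km.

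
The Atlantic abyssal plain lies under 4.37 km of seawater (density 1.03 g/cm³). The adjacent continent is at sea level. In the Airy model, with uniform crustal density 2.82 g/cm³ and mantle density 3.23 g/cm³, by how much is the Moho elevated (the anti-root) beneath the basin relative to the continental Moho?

19.1 km

Equating mass per unit area of the two columns: replacing crust with seawater at the top is compensated by replacing crust with mantle at the base: d (ρ_c − ρ_w) = a (ρ_m − ρ_c).
a = d (ρ_c − ρ_w)/(ρ_m − ρ_c) = 4.37 km × 1.79/0.41 = 19.1 km.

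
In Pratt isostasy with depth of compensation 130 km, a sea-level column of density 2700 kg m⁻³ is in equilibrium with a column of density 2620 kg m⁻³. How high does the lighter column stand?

3.97 km

ρ_ref D = ρ (D + h) → h = D (ρ_ref − ρ)/ρ.
h = 130 km × (2700 − 2620)/2620 = 3.97 km.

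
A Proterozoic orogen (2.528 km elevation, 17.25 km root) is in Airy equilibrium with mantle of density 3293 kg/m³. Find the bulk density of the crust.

2870 kg/m³

ρ_c h = (ρ_m − ρ_c) r → ρ_c (h + r) = ρ_m r → ρ_c = ρ_m r / (h + r).
ρ_c = 3293 × 17.25 km / (2.528 km + 17.25 km) = 2870 kg/m³.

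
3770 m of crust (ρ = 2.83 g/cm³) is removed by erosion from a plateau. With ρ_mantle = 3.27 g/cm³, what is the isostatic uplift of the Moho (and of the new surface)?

3260 m

Unloading: uplift u = e ρ_c/ρ_m = 3770 m × 2.83/3.27 = 3260 m.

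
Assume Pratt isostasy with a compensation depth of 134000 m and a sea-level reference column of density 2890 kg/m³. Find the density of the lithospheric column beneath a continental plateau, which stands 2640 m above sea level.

Pratt balance: ρ_ref D = ρ (D + h).
ρ = ρ_ref D/(D + h) = 2890 × 134000 m/(134000 m + 2640 m) = 2830 kg/m³.

2830 kg/m³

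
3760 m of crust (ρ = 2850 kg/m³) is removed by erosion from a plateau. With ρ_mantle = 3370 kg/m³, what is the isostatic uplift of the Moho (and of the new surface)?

Unloading: uplift u = e ρ_c/ρ_m = 3760 m × 2850/3370 = 3180 m.

3180 m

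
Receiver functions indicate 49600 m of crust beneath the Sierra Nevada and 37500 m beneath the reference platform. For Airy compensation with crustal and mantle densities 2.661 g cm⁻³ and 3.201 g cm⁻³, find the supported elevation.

Excess crust Δ = 49600 m − 37500 m = 12100 m, split between elevation h and root r with h + r = Δ.
Airy balance ρ_c h = (ρ_m − ρ_c) r gives r = h ρ_c/(ρ_m − ρ_c), so h (1 + ρ_c/(ρ_m − ρ_c)) = Δ, i.e. h = Δ (ρ_m − ρ_c)/ρ_m.
h = 12100 m × 0.54/3.201 = 2040 m.

2040 m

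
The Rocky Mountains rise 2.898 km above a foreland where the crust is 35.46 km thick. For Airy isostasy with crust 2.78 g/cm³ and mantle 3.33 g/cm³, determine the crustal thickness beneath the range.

Root depth r = h ρ_c / (ρ_m − ρ_c) = 2.898 km × 2.78 / 0.55 = 14.65 km.
Total thickness = T + h + r = 35.46 km + 2.898 km + 14.65 km = 53 km.

53 km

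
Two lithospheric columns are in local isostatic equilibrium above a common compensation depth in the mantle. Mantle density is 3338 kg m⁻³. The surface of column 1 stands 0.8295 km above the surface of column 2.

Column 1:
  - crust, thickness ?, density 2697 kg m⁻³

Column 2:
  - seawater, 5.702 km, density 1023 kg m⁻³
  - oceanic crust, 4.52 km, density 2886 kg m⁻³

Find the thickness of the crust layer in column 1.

28.1 km

Take the compensation level at the base of the deeper column (depth z_c below the surface of column 1) and equate Σ ρ_i t_i down to z_c; mantle fills any gap and the z_c terms cancel.
Column 1: x×2697 + (z_c − 0 − x)×3338
Column 2: 0.8295×0 + 5.702×1023 + 4.52×2886 + (z_c − 0.8295 − 10.222)×3338
The z_c×3338 term appears on both sides and cancels. Collect the known terms of each column as K = Σ(ρt)_known − 3338 × (depth of known layers): K_1 = 0 − 3338×0 = 0; K_2 = 18877.866 − 3338×(0.8295 + 10.222) = −18012.041.
Balance: K_1 − x×(3338 − 2697) = K_2, so x = (K_1 − K_2)/(3338 − 2697) = 18012/641 = 28.1 km.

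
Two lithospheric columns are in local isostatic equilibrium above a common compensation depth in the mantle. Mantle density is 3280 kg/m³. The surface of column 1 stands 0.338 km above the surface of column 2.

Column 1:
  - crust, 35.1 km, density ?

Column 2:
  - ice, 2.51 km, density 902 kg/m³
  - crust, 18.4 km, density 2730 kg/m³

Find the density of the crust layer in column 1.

2790 kg/m³

Take the compensation level at the base of the deeper column (depth z_c below the surface of column 1) and equate Σ ρ_i t_i down to z_c; mantle fills any gap and the z_c terms cancel.
Column 1: 35.1×ρ + (z_c − 35.1)×3280
Column 2: 0.338×0 + 2.51×902 + 18.4×2730 + (z_c − 0.338 − 20.91)×3280
The z_c×3280 term appears on both sides and cancels. Collect the known terms of each column as K = Σ(ρt)_known − 3280 × (depth of known layers): K_1 = 0 − 3280×35.1 = −115128; K_2 = 52496.02 − 3280×(0.338 + 20.91) = −17197.42.
Balance: K_1 + 35.1×ρ = K_2, so ρ = (K_2 − K_1)/35.1 = 97930.6/35.1 = 2790 kg/m³.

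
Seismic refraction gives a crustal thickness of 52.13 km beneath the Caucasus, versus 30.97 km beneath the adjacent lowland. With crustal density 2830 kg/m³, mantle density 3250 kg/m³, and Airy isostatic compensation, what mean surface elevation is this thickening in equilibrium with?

Excess crust Δ = 52.13 km − 30.97 km = 21.16 km, split between elevation h and root r with h + r = Δ.
Airy balance ρ_c h = (ρ_m − ρ_c) r gives r = h ρ_c/(ρ_m − ρ_c), so h (1 + ρ_c/(ρ_m − ρ_c)) = Δ, i.e. h = Δ (ρ_m − ρ_c)/ρ_m.
h = 21.16 km × 420/3250 = 2.73 km.

2.73 km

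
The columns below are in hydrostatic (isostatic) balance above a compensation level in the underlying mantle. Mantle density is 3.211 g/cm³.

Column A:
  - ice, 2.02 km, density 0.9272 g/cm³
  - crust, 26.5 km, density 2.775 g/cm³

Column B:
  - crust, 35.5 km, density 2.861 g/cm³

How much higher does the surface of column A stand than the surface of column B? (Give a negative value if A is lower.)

For any compensation level in the mantle, the mantle terms cancel and isostasy reduces to e = (Σt_A − Σt_B) − (Σ(ρt)_A − Σ(ρt)_B) / ρ_m.
Σt_A = 28.52 km; Σt_B = 35.5 km; Σ(ρt)_A = 75.410444; Σ(ρt)_B = 101.5655 (in km·g/cm³).
e = (28.52 − 35.5) − (75.410444 − 101.5655) / 3.211 = 1.17 km.

1.17 km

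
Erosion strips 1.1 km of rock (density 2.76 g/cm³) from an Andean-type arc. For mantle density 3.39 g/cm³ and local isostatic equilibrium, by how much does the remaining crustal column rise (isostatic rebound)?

0.896 km

Unloading: uplift u = e ρ_c/ρ_m = 1.1 km × 2.76/3.39 = 0.896 km.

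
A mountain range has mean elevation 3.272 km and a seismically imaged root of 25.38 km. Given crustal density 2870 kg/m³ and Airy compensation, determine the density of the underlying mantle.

3240 kg/m³

Airy balance: ρ_c h = (ρ_m − ρ_c) r → ρ_m = ρ_c (1 + h/r).
ρ_m = 2870 × (1 + 3.272 km/25.38 km) = 3240 kg/m³.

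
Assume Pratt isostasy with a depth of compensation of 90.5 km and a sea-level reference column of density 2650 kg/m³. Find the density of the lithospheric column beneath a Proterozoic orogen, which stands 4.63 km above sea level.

2520 kg/m³

Pratt balance: ρ_ref D = ρ (D + h).
ρ = ρ_ref D/(D + h) = 2650 × 90.5 km/(90.5 km + 4.63 km) = 2520 kg/m³.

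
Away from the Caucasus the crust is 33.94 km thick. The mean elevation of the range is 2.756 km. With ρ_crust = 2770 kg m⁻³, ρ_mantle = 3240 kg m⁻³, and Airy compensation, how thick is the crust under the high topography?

52.9 km

Root depth r = h ρ_c / (ρ_m − ρ_c) = 2.756 km × 2770 / 470 = 16.24 km.
Total thickness = T + h + r = 33.94 km + 2.756 km + 16.24 km = 52.9 km.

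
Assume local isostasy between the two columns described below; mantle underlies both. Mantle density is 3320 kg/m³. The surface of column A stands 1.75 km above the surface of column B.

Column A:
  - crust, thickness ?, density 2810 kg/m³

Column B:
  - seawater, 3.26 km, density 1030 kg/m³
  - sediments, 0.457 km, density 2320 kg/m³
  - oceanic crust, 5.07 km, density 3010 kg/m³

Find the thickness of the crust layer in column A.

30 km

Take the compensation level at the base of the deeper column (depth z_c below the surface of column A) and equate Σ ρ_i t_i down to z_c; mantle fills any gap and the z_c terms cancel.
Column A: x×2810 + (z_c − 0 − x)×3320
Column B: 1.75×0 + 3.26×1030 + 0.457×2320 + 5.07×3010 + (z_c − 1.75 − 8.787)×3320
The z_c×3320 term appears on both sides and cancels. Collect the known terms of each column as K = Σ(ρt)_known − 3320 × (depth of known layers): K_A = 0 − 3320×0 = 0; K_B = 19678.74 − 3320×(1.75 + 8.787) = −15304.1.
Balance: K_A − x×(3320 − 2810) = K_B, so x = (K_A − K_B)/(3320 − 2810) = 15304.1/510 = 30 km.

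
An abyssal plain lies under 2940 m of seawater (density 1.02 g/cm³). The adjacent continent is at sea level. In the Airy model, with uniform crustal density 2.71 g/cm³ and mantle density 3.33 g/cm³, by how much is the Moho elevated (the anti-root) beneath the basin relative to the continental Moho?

8010 m

Balancing pressure at the compensation depth: replacing crust with seawater at the top is compensated by replacing crust with mantle at the base: d (ρ_c − ρ_w) = a (ρ_m − ρ_c).
a = d (ρ_c − ρ_w)/(ρ_m − ρ_c) = 2940 m × 1.69/0.62 = 8010 m.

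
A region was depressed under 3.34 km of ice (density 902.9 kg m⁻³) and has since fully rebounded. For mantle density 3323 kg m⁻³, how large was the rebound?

Removing the load lets mantle flow back in; uplift u satisfies ρ_ice t = ρ_m u.
u = t ρ_ice/ρ_m = 3.34 km × 902.9/3323 = 0.908 km.

0.908 km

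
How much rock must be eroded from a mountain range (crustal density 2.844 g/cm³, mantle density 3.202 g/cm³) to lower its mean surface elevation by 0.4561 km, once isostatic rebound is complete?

4.08 km

Net drop Δ = e − u = e − e ρ_c/ρ_m = e (ρ_m − ρ_c)/ρ_m.
e = Δ ρ_m/(ρ_m − ρ_c) = 0.4561 km × 3.202/0.358 = 4.08 km.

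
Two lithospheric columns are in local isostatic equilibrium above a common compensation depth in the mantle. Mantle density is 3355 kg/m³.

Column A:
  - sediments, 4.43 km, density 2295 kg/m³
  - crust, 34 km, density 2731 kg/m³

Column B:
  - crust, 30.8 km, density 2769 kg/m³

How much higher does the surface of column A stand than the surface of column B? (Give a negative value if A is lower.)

2.34 km

For any compensation level in the mantle, the mantle terms cancel and isostasy reduces to e = (Σt_A − Σt_B) − (Σ(ρt)_A − Σ(ρt)_B) / ρ_m.
Σt_A = 38.43 km; Σt_B = 30.8 km; Σ(ρt)_A = 103020.85; Σ(ρt)_B = 85285.2 (in km·kg/m³).
e = (38.43 − 30.8) − (103020.85 − 85285.2) / 3355 = 2.34 km.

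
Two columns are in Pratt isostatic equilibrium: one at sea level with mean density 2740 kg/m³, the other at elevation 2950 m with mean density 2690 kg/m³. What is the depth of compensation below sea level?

ρ_ref D = ρ (D + h) → D (ρ_ref − ρ) = ρ h.
D = ρ h/(ρ_ref − ρ) = 2690 × 2950 m/(2740 − 2690) = 159000 m.

159000 m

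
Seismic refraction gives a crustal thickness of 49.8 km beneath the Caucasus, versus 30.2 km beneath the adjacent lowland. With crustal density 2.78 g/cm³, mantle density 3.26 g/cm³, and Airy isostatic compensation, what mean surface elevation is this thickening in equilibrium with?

Excess crust Δ = 49.8 km − 30.2 km = 19.6 km, split between elevation h and root r with h + r = Δ.
Airy balance ρ_c h = (ρ_m − ρ_c) r gives r = h ρ_c/(ρ_m − ρ_c), so h (1 + ρ_c/(ρ_m − ρ_c)) = Δ, i.e. h = Δ (ρ_m − ρ_c)/ρ_m.
h = 19.6 km × 0.48/3.26 = 2.89 km.

2.89 km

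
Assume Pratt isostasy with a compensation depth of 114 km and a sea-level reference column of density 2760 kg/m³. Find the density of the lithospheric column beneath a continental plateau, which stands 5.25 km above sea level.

2640 kg/m³

Pratt balance: ρ_ref D = ρ (D + h).
ρ = ρ_ref D/(D + h) = 2760 × 114 km/(114 km + 5.25 km) = 2640 kg/m³.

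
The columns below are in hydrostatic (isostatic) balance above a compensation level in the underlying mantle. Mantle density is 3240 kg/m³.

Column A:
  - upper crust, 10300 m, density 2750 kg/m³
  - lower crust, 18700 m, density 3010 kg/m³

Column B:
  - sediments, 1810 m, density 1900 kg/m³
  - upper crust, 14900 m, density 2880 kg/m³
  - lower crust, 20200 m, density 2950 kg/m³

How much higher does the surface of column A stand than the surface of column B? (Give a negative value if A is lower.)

−1330 m

For any compensation level in the mantle, the mantle terms cancel and isostasy reduces to e = (Σt_A − Σt_B) − (Σ(ρt)_A − Σ(ρt)_B) / ρ_m.
Σt_A = 29000 m; Σt_B = 36910 m; Σ(ρt)_A = 84612000; Σ(ρt)_B = 105941000 (in m·kg/m³).
e = (29000 − 36910) − (84612000 − 105941000) / 3240 = −1330 m.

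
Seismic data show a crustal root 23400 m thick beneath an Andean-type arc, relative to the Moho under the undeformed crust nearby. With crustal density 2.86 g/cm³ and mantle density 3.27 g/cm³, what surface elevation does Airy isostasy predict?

By Archimedes' principle applied to the lithosphere: ρ_c h = (ρ_m − ρ_c) r.
h = r (ρ_m − ρ_c) / ρ_c = 23400 m × (3.27 − 2.86) / 2.86 = 3350 m.

3350 m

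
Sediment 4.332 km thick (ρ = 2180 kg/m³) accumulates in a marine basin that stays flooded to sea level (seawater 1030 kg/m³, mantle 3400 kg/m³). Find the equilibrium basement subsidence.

Submarine loading: the sediment displaces seawater, and the subsidence is in turn flooded, so s (ρ_m − ρ_w) = t (ρ_sed − ρ_w).
s = 4.332 km × (2180 − 1030) / (3400 − 1030) = 2.1 km.

2.1 km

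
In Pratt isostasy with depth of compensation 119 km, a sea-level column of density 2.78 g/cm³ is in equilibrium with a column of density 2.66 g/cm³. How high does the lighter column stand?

ρ_ref D = ρ (D + h) → h = D (ρ_ref − ρ)/ρ.
h = 119 km × (2.78 − 2.66)/2.66 = 5.37 km.

5.37 km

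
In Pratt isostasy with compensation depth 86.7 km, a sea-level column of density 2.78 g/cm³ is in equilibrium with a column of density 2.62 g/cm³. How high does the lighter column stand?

5.29 km

ρ_ref D = ρ (D + h) → h = D (ρ_ref − ρ)/ρ.
h = 86.7 km × (2.78 − 2.62)/2.62 = 5.29 km.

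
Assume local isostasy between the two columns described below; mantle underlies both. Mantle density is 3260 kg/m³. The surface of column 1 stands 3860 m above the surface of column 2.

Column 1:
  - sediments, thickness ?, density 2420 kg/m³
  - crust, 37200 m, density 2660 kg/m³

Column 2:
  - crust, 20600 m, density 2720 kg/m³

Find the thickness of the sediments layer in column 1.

Take the compensation level at the base of the deeper column (depth z_c below the surface of column 1) and equate Σ ρ_i t_i down to z_c; mantle fills any gap and the z_c terms cancel.
Column 1: x×2420 + 37200×2660 + (z_c − 37200 − x)×3260
Column 2: 3860×0 + 20600×2720 + (z_c − 3860 − 20600)×3260
The z_c×3260 term appears on both sides and cancels. Collect the known terms of each column as K = Σ(ρt)_known − 3260 × (depth of known layers): K_1 = 98952000 − 3260×37200 = −22320000; K_2 = 56032000 − 3260×(3860 + 20600) = −23707600.
Balance: K_1 − x×(3260 − 2420) = K_2, so x = (K_1 − K_2)/(3260 − 2420) = 1387600/840 = 1650 m.

1650 m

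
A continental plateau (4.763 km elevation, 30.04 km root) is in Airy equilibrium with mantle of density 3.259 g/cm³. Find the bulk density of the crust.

ρ_c h = (ρ_m − ρ_c) r → ρ_c (h + r) = ρ_m r → ρ_c = ρ_m r / (h + r).
ρ_c = 3.259 × 30.04 km / (4.763 km + 30.04 km) = 2.81 g/cm³.

2.81 g/cm³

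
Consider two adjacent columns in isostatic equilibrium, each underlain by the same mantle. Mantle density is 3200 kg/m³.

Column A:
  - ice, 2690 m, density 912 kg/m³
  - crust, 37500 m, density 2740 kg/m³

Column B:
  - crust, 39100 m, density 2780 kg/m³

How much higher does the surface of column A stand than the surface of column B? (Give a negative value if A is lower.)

For any compensation level in the mantle, the mantle terms cancel and isostasy reduces to e = (Σt_A − Σt_B) − (Σ(ρt)_A − Σ(ρt)_B) / ρ_m.
Σt_A = 40190 m; Σt_B = 39100 m; Σ(ρt)_A = 105203280; Σ(ρt)_B = 108698000 (in m·kg/m³).
e = (40190 − 39100) − (105203280 − 108698000) / 3200 = 2180 m.

2180 m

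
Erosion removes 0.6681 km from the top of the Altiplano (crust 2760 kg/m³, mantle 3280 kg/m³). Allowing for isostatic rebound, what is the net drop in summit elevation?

Rebound u = e ρ_c/ρ_m = 0.6681 km × 2760/3280 = 0.5622 km.
Net surface drop = e − u = 0.6681 km − 0.5622 km = e (ρ_m − ρ_c)/ρ_m = 0.106 km.

0.106 km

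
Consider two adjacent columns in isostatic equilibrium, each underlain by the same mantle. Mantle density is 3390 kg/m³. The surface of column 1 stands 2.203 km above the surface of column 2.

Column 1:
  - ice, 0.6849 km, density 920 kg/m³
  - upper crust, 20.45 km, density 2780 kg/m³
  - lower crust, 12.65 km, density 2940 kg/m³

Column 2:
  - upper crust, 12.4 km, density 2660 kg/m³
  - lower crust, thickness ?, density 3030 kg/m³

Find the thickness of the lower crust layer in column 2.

9.27 km

Take the compensation level at the base of the deeper column (depth z_c below the surface of column 1) and equate Σ ρ_i t_i down to z_c; mantle fills any gap and the z_c terms cancel.
Column 1: 0.6849×920 + 20.45×2780 + 12.65×2940 + (z_c − 33.7849)×3390
Column 2: 2.203×0 + 12.4×2660 + x×3030 + (z_c − 2.203 − 12.4 − x)×3390
The z_c×3390 term appears on both sides and cancels. Collect the known terms of each column as K = Σ(ρt)_known − 3390 × (depth of known layers): K_1 = 94672.108 − 3390×33.7849 = −19858.703; K_2 = 32984 − 3390×(2.203 + 12.4) = −16520.17.
Balance: K_1 = K_2 − x×(3390 − 3030), so x = (K_2 − K_1)/(3390 − 3030) = 3338.53/360 = 9.27 km.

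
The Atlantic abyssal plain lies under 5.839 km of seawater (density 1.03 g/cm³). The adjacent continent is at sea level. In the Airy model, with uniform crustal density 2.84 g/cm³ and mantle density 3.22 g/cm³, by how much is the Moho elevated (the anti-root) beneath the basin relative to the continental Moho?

Isostatic balance requires: replacing crust with seawater at the top is compensated by replacing crust with mantle at the base: d (ρ_c − ρ_w) = a (ρ_m − ρ_c).
a = d (ρ_c − ρ_w)/(ρ_m − ρ_c) = 5.839 km × 1.81/0.38 = 27.8 km.

27.8 km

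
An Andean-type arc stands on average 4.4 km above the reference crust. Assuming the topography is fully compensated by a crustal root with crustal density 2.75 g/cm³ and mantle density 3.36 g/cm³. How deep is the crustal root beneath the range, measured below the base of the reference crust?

By Archimedes' principle applied to the lithosphere: the weight of the topography is balanced by the buoyancy of the root, ρ_c h = (ρ_m − ρ_c) r.
r = h · ρ_c / (ρ_m − ρ_c) = 4.4 km × 2.75 / (3.36 − 2.75) = 19.8 km.

19.8 km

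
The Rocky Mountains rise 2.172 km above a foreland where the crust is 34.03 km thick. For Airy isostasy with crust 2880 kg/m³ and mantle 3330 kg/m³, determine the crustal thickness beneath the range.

50.1 km

Root depth r = h ρ_c / (ρ_m − ρ_c) = 2.172 km × 2880 / 450 = 13.9 km.
Total thickness = T + h + r = 34.03 km + 2.172 km + 13.9 km = 50.1 km.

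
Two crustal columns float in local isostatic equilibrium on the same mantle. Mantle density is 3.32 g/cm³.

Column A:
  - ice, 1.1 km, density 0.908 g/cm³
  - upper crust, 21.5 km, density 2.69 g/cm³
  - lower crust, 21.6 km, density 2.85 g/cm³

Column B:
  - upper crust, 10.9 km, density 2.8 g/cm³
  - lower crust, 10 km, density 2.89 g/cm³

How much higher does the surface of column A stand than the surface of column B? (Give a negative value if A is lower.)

4.93 km

For any compensation level in the mantle, the mantle terms cancel and isostasy reduces to e = (Σt_A − Σt_B) − (Σ(ρt)_A − Σ(ρt)_B) / ρ_m.
Σt_A = 44.2 km; Σt_B = 20.9 km; Σ(ρt)_A = 120.3938; Σ(ρt)_B = 59.42 (in km·g/cm³).
e = (44.2 − 20.9) − (120.3938 − 59.42) / 3.32 = 4.93 km.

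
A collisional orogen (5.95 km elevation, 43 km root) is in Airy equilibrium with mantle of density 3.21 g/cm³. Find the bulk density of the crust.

ρ_c h = (ρ_m − ρ_c) r → ρ_c (h + r) = ρ_m r → ρ_c = ρ_m r / (h + r).
ρ_c = 3.21 × 43 km / (5.95 km + 43 km) = 2.82 g/cm³.

2.82 g/cm³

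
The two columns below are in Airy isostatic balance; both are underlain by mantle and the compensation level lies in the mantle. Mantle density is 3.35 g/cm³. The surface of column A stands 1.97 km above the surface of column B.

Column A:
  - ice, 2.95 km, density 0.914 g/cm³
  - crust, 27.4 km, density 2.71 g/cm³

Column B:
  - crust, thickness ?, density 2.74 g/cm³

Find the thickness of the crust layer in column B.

Take the compensation level at the base of the deeper column (depth z_c below the surface of column A) and equate Σ ρ_i t_i down to z_c; mantle fills any gap and the z_c terms cancel.
Column A: 2.95×0.914 + 27.4×2.71 + (z_c − 30.35)×3.35
Column B: 1.97×0 + x×2.74 + (z_c − 1.97 − 0 − x)×3.35
The z_c×3.35 term appears on both sides and cancels. Collect the known terms of each column as K = Σ(ρt)_known − 3.35 × (depth of known layers): K_A = 76.9503 − 3.35×30.35 = −24.7222; K_B = 0 − 3.35×(1.97 + 0) = −6.5995.
Balance: K_A = K_B − x×(3.35 − 2.74), so x = (K_B − K_A)/(3.35 − 2.74) = 18.1227/0.61 = 29.7 km.

29.7 km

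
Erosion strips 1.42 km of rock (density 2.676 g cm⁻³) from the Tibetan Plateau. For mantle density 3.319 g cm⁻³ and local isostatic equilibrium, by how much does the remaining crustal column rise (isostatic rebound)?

Unloading: uplift u = e ρ_c/ρ_m = 1.42 km × 2.676/3.319 = 1.14 km.

1.14 km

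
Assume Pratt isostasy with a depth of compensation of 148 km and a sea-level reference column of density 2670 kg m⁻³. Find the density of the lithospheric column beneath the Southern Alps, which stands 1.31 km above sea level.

2650 kg m⁻³

Pratt balance: ρ_ref D = ρ (D + h).
ρ = ρ_ref D/(D + h) = 2670 × 148 km/(148 km + 1.31 km) = 2650 kg m⁻³.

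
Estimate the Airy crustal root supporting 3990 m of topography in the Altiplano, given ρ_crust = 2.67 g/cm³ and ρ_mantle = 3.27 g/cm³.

By Archimedes' principle applied to the lithosphere: the weight of the topography is balanced by the buoyancy of the root, ρ_c h = (ρ_m − ρ_c) r.
r = h · ρ_c / (ρ_m − ρ_c) = 3990 m × 2.67 / (3.27 − 2.67) = 17800 m.

17800 m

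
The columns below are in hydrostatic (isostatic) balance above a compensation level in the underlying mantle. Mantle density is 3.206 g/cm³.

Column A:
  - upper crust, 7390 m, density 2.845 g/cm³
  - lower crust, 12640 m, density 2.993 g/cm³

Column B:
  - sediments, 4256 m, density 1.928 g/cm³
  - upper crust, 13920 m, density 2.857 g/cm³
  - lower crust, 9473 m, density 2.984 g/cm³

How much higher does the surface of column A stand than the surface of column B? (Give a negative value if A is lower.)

−2200 m

For any compensation level in the mantle, the mantle terms cancel and isostasy reduces to e = (Σt_A − Σt_B) − (Σ(ρt)_A − Σ(ρt)_B) / ρ_m.
Σt_A = 20030 m; Σt_B = 27649 m; Σ(ρt)_A = 58856.07; Σ(ρt)_B = 76242.44 (in m·g/cm³).
e = (20030 − 27649) − (58856.07 − 76242.44) / 3.206 = −2200 m.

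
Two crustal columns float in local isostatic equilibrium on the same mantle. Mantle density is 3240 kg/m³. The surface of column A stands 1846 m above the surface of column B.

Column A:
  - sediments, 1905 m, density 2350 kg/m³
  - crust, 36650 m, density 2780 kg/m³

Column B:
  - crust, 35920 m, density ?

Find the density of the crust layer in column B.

Take the compensation level at the base of the deeper column (depth z_c below the surface of column A) and equate Σ ρ_i t_i down to z_c; mantle fills any gap and the z_c terms cancel.
Column A: 1905×2350 + 36650×2780 + (z_c − 38555)×3240
Column B: 1846×0 + 35920×ρ + (z_c − 1846 − 35920)×3240
The z_c×3240 term appears on both sides and cancels. Collect the known terms of each column as K = Σ(ρt)_known − 3240 × (depth of known layers): K_A = 106363750 − 3240×38555 = −18554450; K_B = 0 − 3240×(1846 + 35920) = −122361840.
Balance: K_A = K_B + 35920×ρ, so ρ = (K_A − K_B)/35920 = 103807000/35920 = 2890 kg/m³.

2890 kg/m³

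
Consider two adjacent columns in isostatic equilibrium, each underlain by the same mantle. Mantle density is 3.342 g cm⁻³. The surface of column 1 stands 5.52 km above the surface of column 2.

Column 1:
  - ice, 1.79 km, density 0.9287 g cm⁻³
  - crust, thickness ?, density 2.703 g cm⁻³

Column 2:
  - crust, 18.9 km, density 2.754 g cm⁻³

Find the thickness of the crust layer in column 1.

39.5 km

Take the compensation level at the base of the deeper column (depth z_c below the surface of column 1) and equate Σ ρ_i t_i down to z_c; mantle fills any gap and the z_c terms cancel.
Column 1: 1.79×0.9287 + x×2.703 + (z_c − 1.79 − x)×3.342
Column 2: 5.52×0 + 18.9×2.754 + (z_c − 5.52 − 18.9)×3.342
The z_c×3.342 term appears on both sides and cancels. Collect the known terms of each column as K = Σ(ρt)_known − 3.342 × (depth of known layers): K_1 = 1.662373 − 3.342×1.79 = −4.319807; K_2 = 52.0506 − 3.342×(5.52 + 18.9) = −29.56104.
Balance: K_1 − x×(3.342 − 2.703) = K_2, so x = (K_1 − K_2)/(3.342 − 2.703) = 25.2412/0.639 = 39.5 km.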